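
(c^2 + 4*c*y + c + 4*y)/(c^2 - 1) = (c + 4*y)/(c - 1)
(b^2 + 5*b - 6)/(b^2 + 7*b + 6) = (b - 1)/(b + 1)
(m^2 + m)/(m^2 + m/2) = 2*(m + 1)/(2*m + 1)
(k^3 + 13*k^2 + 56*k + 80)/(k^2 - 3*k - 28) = (k^2 + 9*k + 20)/(k - 7)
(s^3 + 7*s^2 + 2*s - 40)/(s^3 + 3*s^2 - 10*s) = (s + 4)/s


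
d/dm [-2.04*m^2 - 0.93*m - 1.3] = -4.08*m - 0.93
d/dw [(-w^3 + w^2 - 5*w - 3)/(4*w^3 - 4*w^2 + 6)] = (20*w^3 - w^2 - 6*w - 15)/(2*(4*w^6 - 8*w^5 + 4*w^4 + 12*w^3 - 12*w^2 + 9))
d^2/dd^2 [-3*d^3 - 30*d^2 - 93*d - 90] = -18*d - 60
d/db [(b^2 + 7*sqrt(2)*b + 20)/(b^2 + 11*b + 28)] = (-7*sqrt(2)*b^2 + 11*b^2 + 16*b - 220 + 196*sqrt(2))/(b^4 + 22*b^3 + 177*b^2 + 616*b + 784)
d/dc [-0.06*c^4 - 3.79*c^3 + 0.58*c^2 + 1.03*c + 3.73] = -0.24*c^3 - 11.37*c^2 + 1.16*c + 1.03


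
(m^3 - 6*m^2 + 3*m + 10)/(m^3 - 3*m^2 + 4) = (m - 5)/(m - 2)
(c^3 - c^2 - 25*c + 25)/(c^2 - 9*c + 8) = (c^2 - 25)/(c - 8)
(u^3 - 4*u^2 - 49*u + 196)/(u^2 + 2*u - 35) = (u^2 - 11*u + 28)/(u - 5)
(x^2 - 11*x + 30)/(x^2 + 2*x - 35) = (x - 6)/(x + 7)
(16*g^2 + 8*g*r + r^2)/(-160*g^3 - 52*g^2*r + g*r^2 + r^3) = (4*g + r)/(-40*g^2 - 3*g*r + r^2)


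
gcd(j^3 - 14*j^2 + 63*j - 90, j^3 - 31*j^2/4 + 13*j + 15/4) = j^2 - 8*j + 15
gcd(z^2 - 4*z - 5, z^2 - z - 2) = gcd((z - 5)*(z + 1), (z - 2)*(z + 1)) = z + 1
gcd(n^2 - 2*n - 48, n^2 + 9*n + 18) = n + 6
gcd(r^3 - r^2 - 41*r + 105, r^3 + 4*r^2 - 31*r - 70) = r^2 + 2*r - 35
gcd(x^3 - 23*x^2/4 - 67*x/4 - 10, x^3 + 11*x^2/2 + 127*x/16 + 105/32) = x + 5/4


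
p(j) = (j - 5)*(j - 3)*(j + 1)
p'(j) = (j - 5)*(j - 3) + (j - 5)*(j + 1) + (j - 3)*(j + 1)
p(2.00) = 9.00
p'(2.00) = -9.00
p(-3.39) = -128.13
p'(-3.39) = 88.94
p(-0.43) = 10.62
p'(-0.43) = 13.57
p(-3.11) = -104.55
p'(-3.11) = 79.56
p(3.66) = -4.12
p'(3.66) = -4.05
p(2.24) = 6.80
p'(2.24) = -9.31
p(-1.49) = -14.28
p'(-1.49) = 34.52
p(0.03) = 15.20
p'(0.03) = 6.58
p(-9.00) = -1344.00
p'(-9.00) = 376.00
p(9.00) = 240.00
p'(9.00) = 124.00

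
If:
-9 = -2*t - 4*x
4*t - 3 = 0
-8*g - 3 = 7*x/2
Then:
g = -153/128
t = 3/4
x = 15/8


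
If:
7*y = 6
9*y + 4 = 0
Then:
No Solution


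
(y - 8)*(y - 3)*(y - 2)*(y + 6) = y^4 - 7*y^3 - 32*y^2 + 228*y - 288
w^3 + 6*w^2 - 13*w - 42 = (w - 3)*(w + 2)*(w + 7)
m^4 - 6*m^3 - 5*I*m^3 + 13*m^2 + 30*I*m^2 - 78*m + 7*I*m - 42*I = (m - 6)*(m - 7*I)*(m + I)^2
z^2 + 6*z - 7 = (z - 1)*(z + 7)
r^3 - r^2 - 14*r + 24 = (r - 3)*(r - 2)*(r + 4)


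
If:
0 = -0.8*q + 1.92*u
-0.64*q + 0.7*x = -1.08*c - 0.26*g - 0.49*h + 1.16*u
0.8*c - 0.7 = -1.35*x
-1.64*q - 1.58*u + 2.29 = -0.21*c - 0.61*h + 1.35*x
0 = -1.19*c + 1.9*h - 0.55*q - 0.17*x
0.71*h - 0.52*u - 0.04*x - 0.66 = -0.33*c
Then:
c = 0.87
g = 0.33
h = 0.93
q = 1.32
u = 0.55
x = 0.00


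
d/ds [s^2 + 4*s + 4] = 2*s + 4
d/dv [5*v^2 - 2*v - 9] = 10*v - 2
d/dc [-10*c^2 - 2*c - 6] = -20*c - 2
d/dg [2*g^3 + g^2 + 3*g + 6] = 6*g^2 + 2*g + 3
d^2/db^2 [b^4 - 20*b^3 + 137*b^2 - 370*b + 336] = 12*b^2 - 120*b + 274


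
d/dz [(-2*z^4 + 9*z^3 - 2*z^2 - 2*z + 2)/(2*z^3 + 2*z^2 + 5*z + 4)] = 2*(-2*z^6 - 4*z^5 - 4*z^4 + 33*z^3 + 45*z^2 - 12*z - 9)/(4*z^6 + 8*z^5 + 24*z^4 + 36*z^3 + 41*z^2 + 40*z + 16)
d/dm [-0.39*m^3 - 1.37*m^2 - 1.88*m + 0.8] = -1.17*m^2 - 2.74*m - 1.88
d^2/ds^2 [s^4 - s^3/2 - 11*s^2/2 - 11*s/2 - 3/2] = 12*s^2 - 3*s - 11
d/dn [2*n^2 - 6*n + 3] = 4*n - 6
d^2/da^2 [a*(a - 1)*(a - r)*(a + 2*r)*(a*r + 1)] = 20*a^3*r + 12*a^2*r^2 - 12*a^2*r + 12*a^2 - 12*a*r^3 - 6*a*r^2 + 6*a*r - 6*a + 4*r^3 - 4*r^2 - 2*r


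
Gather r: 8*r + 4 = 8*r + 4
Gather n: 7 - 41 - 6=-40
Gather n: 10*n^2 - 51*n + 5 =10*n^2 - 51*n + 5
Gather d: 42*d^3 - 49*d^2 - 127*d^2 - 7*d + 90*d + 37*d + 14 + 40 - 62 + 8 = 42*d^3 - 176*d^2 + 120*d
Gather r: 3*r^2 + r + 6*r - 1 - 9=3*r^2 + 7*r - 10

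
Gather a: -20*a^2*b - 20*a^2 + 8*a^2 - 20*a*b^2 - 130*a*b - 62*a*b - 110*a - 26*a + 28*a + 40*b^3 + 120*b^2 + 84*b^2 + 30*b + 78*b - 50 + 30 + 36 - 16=a^2*(-20*b - 12) + a*(-20*b^2 - 192*b - 108) + 40*b^3 + 204*b^2 + 108*b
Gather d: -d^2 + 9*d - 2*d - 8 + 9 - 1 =-d^2 + 7*d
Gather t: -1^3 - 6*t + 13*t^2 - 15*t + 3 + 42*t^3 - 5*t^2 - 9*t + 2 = 42*t^3 + 8*t^2 - 30*t + 4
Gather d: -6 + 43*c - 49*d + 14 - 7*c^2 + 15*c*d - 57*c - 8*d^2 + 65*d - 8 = -7*c^2 - 14*c - 8*d^2 + d*(15*c + 16)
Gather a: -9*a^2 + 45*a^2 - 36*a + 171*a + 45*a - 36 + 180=36*a^2 + 180*a + 144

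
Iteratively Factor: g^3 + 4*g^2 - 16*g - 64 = (g - 4)*(g^2 + 8*g + 16) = (g - 4)*(g + 4)*(g + 4)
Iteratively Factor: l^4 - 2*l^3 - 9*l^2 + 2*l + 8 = (l + 2)*(l^3 - 4*l^2 - l + 4) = (l - 4)*(l + 2)*(l^2 - 1) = (l - 4)*(l - 1)*(l + 2)*(l + 1)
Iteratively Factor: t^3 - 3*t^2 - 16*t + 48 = (t - 4)*(t^2 + t - 12) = (t - 4)*(t + 4)*(t - 3)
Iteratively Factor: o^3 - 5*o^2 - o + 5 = (o + 1)*(o^2 - 6*o + 5) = (o - 1)*(o + 1)*(o - 5)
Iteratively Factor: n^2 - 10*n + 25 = (n - 5)*(n - 5)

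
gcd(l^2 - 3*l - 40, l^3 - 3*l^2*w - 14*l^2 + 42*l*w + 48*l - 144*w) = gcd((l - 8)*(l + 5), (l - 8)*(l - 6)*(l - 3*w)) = l - 8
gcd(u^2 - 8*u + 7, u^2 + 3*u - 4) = u - 1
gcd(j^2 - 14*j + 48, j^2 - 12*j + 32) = j - 8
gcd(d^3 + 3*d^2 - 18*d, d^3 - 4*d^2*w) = d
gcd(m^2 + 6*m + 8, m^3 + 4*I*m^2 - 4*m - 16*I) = m + 2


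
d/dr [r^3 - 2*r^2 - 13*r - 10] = 3*r^2 - 4*r - 13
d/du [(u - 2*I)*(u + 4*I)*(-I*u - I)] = -3*I*u^2 + 2*u*(2 - I) + 2 - 8*I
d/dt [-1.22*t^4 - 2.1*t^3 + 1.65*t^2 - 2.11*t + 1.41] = -4.88*t^3 - 6.3*t^2 + 3.3*t - 2.11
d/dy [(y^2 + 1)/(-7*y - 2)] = (-7*y^2 - 4*y + 7)/(49*y^2 + 28*y + 4)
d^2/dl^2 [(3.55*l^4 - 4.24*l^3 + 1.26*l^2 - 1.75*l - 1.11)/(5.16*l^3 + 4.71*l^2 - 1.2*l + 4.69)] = (-3.41060513164848e-13*l^7 + 474.66135*l^6 - 1072.9494*l^5 + 1169.47395*l^4 - 1088.15955*l^3 + 1314.91155*l^2 - 128.81985*l + 81.57495)/(137.388096*l^9 + 376.219728*l^8 + 247.557708*l^7 + 304.123383*l^6 + 626.331744*l^5 + 158.234607*l^4 + 179.724348*l^3 + 331.065693*l^2 - 79.18596*l + 103.161709)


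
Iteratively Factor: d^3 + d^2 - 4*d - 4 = (d - 2)*(d^2 + 3*d + 2) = (d - 2)*(d + 2)*(d + 1)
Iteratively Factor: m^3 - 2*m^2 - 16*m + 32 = (m - 2)*(m^2 - 16) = (m - 2)*(m + 4)*(m - 4)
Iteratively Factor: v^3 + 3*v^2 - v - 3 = (v + 3)*(v^2 - 1) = (v + 1)*(v + 3)*(v - 1)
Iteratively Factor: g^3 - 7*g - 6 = (g + 1)*(g^2 - g - 6) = (g + 1)*(g + 2)*(g - 3)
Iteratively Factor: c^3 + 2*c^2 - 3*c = (c + 3)*(c^2 - c) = c*(c + 3)*(c - 1)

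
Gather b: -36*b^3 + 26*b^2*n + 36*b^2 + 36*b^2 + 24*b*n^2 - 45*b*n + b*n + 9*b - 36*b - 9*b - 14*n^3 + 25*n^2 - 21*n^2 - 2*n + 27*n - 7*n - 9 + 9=-36*b^3 + b^2*(26*n + 72) + b*(24*n^2 - 44*n - 36) - 14*n^3 + 4*n^2 + 18*n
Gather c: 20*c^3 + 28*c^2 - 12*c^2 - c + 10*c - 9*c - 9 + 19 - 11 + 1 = 20*c^3 + 16*c^2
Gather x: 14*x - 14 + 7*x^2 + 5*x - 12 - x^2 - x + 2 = 6*x^2 + 18*x - 24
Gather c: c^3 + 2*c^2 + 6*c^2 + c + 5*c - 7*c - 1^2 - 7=c^3 + 8*c^2 - c - 8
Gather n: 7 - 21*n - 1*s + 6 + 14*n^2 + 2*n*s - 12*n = 14*n^2 + n*(2*s - 33) - s + 13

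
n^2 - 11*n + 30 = (n - 6)*(n - 5)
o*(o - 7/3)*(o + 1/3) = o^3 - 2*o^2 - 7*o/9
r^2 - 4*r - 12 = (r - 6)*(r + 2)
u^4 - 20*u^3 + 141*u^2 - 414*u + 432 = (u - 8)*(u - 6)*(u - 3)^2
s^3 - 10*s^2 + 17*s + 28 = (s - 7)*(s - 4)*(s + 1)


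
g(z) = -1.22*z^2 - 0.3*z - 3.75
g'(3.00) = -7.62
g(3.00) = -15.63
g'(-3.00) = 7.02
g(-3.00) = -13.83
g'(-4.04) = 9.56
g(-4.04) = -22.45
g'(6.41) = -15.94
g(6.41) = -55.80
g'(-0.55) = 1.04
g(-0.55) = -3.95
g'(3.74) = -9.43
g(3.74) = -21.94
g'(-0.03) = -0.23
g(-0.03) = -3.74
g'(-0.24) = 0.29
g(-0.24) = -3.75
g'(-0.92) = 1.94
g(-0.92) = -4.51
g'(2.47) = -6.33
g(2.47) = -11.93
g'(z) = -2.44*z - 0.3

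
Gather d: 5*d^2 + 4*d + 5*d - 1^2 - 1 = 5*d^2 + 9*d - 2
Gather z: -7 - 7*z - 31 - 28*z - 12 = -35*z - 50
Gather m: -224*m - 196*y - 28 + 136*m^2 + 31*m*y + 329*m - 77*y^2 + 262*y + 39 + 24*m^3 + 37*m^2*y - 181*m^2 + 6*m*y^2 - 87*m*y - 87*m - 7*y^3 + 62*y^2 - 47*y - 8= 24*m^3 + m^2*(37*y - 45) + m*(6*y^2 - 56*y + 18) - 7*y^3 - 15*y^2 + 19*y + 3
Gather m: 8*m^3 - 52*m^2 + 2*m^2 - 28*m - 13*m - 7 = 8*m^3 - 50*m^2 - 41*m - 7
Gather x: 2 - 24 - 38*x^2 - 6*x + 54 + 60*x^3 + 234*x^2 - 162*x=60*x^3 + 196*x^2 - 168*x + 32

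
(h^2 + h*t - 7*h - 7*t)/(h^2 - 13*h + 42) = (h + t)/(h - 6)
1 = 1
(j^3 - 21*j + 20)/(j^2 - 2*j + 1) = (j^2 + j - 20)/(j - 1)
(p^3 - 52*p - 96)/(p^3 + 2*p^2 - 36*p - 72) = (p - 8)/(p - 6)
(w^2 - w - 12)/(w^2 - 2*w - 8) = (w + 3)/(w + 2)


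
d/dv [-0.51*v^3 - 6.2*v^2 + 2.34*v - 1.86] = -1.53*v^2 - 12.4*v + 2.34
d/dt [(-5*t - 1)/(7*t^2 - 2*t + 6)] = (35*t^2 + 14*t - 32)/(49*t^4 - 28*t^3 + 88*t^2 - 24*t + 36)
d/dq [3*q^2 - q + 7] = 6*q - 1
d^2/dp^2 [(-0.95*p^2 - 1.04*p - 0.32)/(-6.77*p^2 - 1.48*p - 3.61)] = (1.13686837721616e-13*p^4 + 76.295192*p^3 - 51.307122*p^2 - 133.266096*p - 0.591585999999998)/(310.288733*p^6 + 203.498076*p^5 + 540.857331*p^4 + 220.266328*p^3 + 288.403983*p^2 + 57.862524*p + 47.045881)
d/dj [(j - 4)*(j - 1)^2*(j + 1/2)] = 4*j^3 - 33*j^2/2 + 12*j + 1/2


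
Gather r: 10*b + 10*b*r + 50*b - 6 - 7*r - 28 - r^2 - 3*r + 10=60*b - r^2 + r*(10*b - 10) - 24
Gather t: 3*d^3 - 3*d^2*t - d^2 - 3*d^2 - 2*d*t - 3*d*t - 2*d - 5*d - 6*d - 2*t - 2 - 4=3*d^3 - 4*d^2 - 13*d + t*(-3*d^2 - 5*d - 2) - 6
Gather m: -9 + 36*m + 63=36*m + 54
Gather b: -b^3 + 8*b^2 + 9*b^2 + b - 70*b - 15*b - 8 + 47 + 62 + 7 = -b^3 + 17*b^2 - 84*b + 108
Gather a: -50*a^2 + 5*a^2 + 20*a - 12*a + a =-45*a^2 + 9*a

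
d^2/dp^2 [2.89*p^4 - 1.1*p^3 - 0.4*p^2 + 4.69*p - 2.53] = 34.68*p^2 - 6.6*p - 0.8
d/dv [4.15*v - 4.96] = 4.15000000000000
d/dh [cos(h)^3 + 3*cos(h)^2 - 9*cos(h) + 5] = 3*(sin(h)^2 - 2*cos(h) + 2)*sin(h)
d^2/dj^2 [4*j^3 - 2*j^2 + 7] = 24*j - 4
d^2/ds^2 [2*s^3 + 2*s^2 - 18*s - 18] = 12*s + 4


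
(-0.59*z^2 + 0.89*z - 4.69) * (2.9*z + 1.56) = -1.711*z^3 + 1.6606*z^2 - 12.2126*z - 7.3164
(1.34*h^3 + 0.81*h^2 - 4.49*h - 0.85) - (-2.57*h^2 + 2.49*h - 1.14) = 1.34*h^3 + 3.38*h^2 - 6.98*h + 0.29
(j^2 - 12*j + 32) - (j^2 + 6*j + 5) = 27 - 18*j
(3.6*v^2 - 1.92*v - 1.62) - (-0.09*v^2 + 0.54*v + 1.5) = 3.69*v^2 - 2.46*v - 3.12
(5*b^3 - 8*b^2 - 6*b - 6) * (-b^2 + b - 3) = -5*b^5 + 13*b^4 - 17*b^3 + 24*b^2 + 12*b + 18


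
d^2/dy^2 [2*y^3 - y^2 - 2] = 12*y - 2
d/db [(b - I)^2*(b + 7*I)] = (b - I)*(3*b + 13*I)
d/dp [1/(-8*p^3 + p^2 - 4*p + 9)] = 2*(12*p^2 - p + 2)/(8*p^3 - p^2 + 4*p - 9)^2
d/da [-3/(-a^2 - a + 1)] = 3*(-2*a - 1)/(a^2 + a - 1)^2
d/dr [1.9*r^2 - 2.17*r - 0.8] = 3.8*r - 2.17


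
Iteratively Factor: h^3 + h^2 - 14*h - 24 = (h - 4)*(h^2 + 5*h + 6) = (h - 4)*(h + 3)*(h + 2)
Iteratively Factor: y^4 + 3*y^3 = (y)*(y^3 + 3*y^2) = y^2*(y^2 + 3*y) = y^2*(y + 3)*(y)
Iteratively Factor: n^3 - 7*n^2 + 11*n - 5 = (n - 1)*(n^2 - 6*n + 5) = (n - 1)^2*(n - 5)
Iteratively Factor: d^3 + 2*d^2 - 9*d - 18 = (d + 3)*(d^2 - d - 6) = (d - 3)*(d + 3)*(d + 2)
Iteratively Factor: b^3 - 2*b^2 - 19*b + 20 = (b + 4)*(b^2 - 6*b + 5) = (b - 1)*(b + 4)*(b - 5)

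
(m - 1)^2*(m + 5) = m^3 + 3*m^2 - 9*m + 5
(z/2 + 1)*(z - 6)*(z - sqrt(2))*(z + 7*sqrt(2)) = z^4/2 - 2*z^3 + 3*sqrt(2)*z^3 - 12*sqrt(2)*z^2 - 13*z^2 - 36*sqrt(2)*z + 28*z + 84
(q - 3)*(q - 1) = q^2 - 4*q + 3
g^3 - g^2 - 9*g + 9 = (g - 3)*(g - 1)*(g + 3)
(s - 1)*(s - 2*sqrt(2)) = s^2 - 2*sqrt(2)*s - s + 2*sqrt(2)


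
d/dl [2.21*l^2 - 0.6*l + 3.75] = 4.42*l - 0.6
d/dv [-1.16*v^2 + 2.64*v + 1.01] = 2.64 - 2.32*v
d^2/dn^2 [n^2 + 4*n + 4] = 2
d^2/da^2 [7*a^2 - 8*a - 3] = 14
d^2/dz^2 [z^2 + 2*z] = 2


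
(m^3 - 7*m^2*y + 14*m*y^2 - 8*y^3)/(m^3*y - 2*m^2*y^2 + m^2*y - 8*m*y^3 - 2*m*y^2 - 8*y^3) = (m^2 - 3*m*y + 2*y^2)/(y*(m^2 + 2*m*y + m + 2*y))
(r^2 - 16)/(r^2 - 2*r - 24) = (r - 4)/(r - 6)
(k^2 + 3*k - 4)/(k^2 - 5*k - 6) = (-k^2 - 3*k + 4)/(-k^2 + 5*k + 6)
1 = 1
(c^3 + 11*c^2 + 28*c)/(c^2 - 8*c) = (c^2 + 11*c + 28)/(c - 8)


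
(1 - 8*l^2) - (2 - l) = -8*l^2 + l - 1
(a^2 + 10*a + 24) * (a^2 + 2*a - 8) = a^4 + 12*a^3 + 36*a^2 - 32*a - 192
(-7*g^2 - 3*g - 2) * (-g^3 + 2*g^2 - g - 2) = 7*g^5 - 11*g^4 + 3*g^3 + 13*g^2 + 8*g + 4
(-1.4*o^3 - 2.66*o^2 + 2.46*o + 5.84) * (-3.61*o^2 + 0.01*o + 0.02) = 5.054*o^5 + 9.5886*o^4 - 8.9352*o^3 - 21.111*o^2 + 0.1076*o + 0.1168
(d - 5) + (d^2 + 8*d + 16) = d^2 + 9*d + 11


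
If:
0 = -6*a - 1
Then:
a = -1/6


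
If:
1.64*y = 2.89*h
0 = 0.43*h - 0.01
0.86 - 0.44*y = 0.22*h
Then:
No Solution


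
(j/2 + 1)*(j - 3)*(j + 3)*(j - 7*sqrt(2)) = j^4/2 - 7*sqrt(2)*j^3/2 + j^3 - 7*sqrt(2)*j^2 - 9*j^2/2 - 9*j + 63*sqrt(2)*j/2 + 63*sqrt(2)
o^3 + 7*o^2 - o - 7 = (o - 1)*(o + 1)*(o + 7)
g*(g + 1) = g^2 + g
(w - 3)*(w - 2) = w^2 - 5*w + 6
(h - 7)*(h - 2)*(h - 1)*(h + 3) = h^4 - 7*h^3 - 7*h^2 + 55*h - 42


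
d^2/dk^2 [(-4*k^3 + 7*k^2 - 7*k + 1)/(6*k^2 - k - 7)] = 2*(-382*k^3 + 906*k^2 - 1488*k + 435)/(216*k^6 - 108*k^5 - 738*k^4 + 251*k^3 + 861*k^2 - 147*k - 343)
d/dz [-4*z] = -4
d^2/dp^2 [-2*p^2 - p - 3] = -4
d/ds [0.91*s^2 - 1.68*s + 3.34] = 1.82*s - 1.68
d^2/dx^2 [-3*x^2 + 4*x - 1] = -6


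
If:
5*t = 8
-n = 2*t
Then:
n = -16/5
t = 8/5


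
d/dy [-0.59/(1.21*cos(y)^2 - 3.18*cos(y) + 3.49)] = (1.8762 - 1.4278*cos(y))*sin(y)/(1.21*cos(y)^2 - 3.18*cos(y) + 3.49)^2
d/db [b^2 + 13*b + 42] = 2*b + 13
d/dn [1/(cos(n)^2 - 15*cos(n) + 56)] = (2*cos(n) - 15)*sin(n)/(cos(n)^2 - 15*cos(n) + 56)^2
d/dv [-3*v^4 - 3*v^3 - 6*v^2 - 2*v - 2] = -12*v^3 - 9*v^2 - 12*v - 2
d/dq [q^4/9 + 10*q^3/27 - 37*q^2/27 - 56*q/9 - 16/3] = 4*q^3/9 + 10*q^2/9 - 74*q/27 - 56/9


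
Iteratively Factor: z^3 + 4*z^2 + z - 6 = (z + 2)*(z^2 + 2*z - 3) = (z - 1)*(z + 2)*(z + 3)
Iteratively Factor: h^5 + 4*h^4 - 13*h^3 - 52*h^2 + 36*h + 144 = (h + 3)*(h^4 + h^3 - 16*h^2 - 4*h + 48) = (h - 3)*(h + 3)*(h^3 + 4*h^2 - 4*h - 16) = (h - 3)*(h + 2)*(h + 3)*(h^2 + 2*h - 8) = (h - 3)*(h + 2)*(h + 3)*(h + 4)*(h - 2)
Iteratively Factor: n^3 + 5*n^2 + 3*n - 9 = (n + 3)*(n^2 + 2*n - 3) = (n - 1)*(n + 3)*(n + 3)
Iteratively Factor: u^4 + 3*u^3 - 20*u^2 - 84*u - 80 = (u + 4)*(u^3 - u^2 - 16*u - 20) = (u - 5)*(u + 4)*(u^2 + 4*u + 4) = (u - 5)*(u + 2)*(u + 4)*(u + 2)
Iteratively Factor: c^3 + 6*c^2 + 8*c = (c + 2)*(c^2 + 4*c) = (c + 2)*(c + 4)*(c)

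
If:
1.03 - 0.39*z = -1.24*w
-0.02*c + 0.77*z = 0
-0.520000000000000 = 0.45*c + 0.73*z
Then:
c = -1.11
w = -0.84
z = -0.03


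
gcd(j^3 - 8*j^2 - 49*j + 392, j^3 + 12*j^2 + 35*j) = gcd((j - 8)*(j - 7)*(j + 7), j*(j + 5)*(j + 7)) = j + 7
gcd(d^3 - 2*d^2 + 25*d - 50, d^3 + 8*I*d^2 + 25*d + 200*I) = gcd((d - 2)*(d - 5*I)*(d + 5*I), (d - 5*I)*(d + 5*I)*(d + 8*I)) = d^2 + 25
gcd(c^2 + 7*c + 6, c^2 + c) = c + 1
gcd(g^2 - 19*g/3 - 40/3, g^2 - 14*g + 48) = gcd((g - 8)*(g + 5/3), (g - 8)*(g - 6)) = g - 8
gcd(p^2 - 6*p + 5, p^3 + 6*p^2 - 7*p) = p - 1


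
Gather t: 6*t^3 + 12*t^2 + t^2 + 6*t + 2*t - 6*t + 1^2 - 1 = 6*t^3 + 13*t^2 + 2*t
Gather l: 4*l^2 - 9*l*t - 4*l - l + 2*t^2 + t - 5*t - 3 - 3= 4*l^2 + l*(-9*t - 5) + 2*t^2 - 4*t - 6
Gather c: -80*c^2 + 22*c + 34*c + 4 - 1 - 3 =-80*c^2 + 56*c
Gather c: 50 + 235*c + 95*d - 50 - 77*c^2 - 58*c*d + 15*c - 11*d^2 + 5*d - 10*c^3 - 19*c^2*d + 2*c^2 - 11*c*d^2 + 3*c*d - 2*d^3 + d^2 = -10*c^3 + c^2*(-19*d - 75) + c*(-11*d^2 - 55*d + 250) - 2*d^3 - 10*d^2 + 100*d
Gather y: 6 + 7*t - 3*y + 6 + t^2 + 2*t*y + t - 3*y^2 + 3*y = t^2 + 2*t*y + 8*t - 3*y^2 + 12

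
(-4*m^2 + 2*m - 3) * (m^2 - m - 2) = -4*m^4 + 6*m^3 + 3*m^2 - m + 6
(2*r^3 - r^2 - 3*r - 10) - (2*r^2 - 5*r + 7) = 2*r^3 - 3*r^2 + 2*r - 17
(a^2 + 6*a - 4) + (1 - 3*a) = a^2 + 3*a - 3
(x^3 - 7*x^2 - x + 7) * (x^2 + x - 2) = x^5 - 6*x^4 - 10*x^3 + 20*x^2 + 9*x - 14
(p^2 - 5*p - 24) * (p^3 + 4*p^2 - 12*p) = p^5 - p^4 - 56*p^3 - 36*p^2 + 288*p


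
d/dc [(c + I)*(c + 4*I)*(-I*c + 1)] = -3*I*c^2 + 12*c + 9*I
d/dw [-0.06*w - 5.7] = -0.0600000000000000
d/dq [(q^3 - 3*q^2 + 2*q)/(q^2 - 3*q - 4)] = (q^4 - 6*q^3 - 5*q^2 + 24*q - 8)/(q^4 - 6*q^3 + q^2 + 24*q + 16)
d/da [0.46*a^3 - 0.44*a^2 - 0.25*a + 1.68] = 1.38*a^2 - 0.88*a - 0.25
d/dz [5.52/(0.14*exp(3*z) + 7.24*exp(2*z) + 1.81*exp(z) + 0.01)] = (-2.3184*exp(2*z) - 79.9296*exp(z) - 9.9912)*exp(z)/(0.14*exp(3*z) + 7.24*exp(2*z) + 1.81*exp(z) + 0.01)^2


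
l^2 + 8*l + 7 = (l + 1)*(l + 7)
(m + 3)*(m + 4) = m^2 + 7*m + 12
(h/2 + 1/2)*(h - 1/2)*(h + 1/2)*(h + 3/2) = h^4/2 + 5*h^3/4 + 5*h^2/8 - 5*h/16 - 3/16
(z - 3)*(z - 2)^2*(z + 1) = z^4 - 6*z^3 + 9*z^2 + 4*z - 12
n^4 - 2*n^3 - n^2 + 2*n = n*(n - 2)*(n - 1)*(n + 1)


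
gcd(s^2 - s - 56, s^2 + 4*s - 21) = s + 7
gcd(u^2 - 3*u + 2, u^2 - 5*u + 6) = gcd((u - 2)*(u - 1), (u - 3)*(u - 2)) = u - 2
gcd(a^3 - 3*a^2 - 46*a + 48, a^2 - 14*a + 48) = a - 8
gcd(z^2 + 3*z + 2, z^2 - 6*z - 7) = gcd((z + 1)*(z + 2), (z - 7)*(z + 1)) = z + 1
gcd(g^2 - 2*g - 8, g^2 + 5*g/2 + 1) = g + 2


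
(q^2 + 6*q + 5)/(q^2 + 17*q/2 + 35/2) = 2*(q + 1)/(2*q + 7)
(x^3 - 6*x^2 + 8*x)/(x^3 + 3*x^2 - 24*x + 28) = x*(x - 4)/(x^2 + 5*x - 14)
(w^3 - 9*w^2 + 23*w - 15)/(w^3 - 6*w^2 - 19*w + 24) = (w^2 - 8*w + 15)/(w^2 - 5*w - 24)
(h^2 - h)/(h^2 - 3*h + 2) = h/(h - 2)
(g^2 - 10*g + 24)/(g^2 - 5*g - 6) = (g - 4)/(g + 1)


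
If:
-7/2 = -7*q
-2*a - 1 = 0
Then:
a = -1/2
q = 1/2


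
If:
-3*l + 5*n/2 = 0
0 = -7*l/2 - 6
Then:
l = -12/7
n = -72/35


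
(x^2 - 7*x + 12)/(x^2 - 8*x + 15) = (x - 4)/(x - 5)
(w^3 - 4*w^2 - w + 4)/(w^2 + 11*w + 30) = (w^3 - 4*w^2 - w + 4)/(w^2 + 11*w + 30)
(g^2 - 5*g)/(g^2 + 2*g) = (g - 5)/(g + 2)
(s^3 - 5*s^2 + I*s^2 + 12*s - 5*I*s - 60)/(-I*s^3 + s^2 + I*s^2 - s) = (-s^3 + 5*s^2 - I*s^2 - 12*s + 5*I*s + 60)/(s*(I*s^2 - s - I*s + 1))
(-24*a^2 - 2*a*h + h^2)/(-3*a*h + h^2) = (24*a^2 + 2*a*h - h^2)/(h*(3*a - h))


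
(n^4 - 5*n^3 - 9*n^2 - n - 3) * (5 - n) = -n^5 + 10*n^4 - 16*n^3 - 44*n^2 - 2*n - 15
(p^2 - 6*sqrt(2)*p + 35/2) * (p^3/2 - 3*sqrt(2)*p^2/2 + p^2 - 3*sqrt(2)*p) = p^5/2 - 9*sqrt(2)*p^4/2 + p^4 - 9*sqrt(2)*p^3 + 107*p^3/4 - 105*sqrt(2)*p^2/4 + 107*p^2/2 - 105*sqrt(2)*p/2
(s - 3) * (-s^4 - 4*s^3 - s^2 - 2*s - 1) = -s^5 - s^4 + 11*s^3 + s^2 + 5*s + 3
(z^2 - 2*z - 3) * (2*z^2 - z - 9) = 2*z^4 - 5*z^3 - 13*z^2 + 21*z + 27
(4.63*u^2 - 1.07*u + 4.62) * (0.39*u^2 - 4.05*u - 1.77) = 1.8057*u^4 - 19.1688*u^3 - 2.0598*u^2 - 16.8171*u - 8.1774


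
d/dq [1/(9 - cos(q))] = -sin(q)/(cos(q) - 9)^2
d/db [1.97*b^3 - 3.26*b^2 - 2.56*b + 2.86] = 5.91*b^2 - 6.52*b - 2.56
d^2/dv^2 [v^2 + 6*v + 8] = 2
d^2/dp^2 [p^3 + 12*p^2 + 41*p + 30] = 6*p + 24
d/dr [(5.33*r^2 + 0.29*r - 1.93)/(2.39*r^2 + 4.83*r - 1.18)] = (25.0508*r^2 - 3.3534*r + 8.9797)/(5.7121*r^4 + 23.0874*r^3 + 17.6885*r^2 - 11.3988*r + 1.3924)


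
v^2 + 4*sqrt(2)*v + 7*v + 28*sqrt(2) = (v + 7)*(v + 4*sqrt(2))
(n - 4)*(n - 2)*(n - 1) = n^3 - 7*n^2 + 14*n - 8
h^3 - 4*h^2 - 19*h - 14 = (h - 7)*(h + 1)*(h + 2)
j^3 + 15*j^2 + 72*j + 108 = (j + 3)*(j + 6)^2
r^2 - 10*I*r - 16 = (r - 8*I)*(r - 2*I)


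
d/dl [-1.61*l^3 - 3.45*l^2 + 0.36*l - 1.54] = -4.83*l^2 - 6.9*l + 0.36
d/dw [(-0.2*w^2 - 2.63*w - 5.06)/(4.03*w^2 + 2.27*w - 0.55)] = (10.1449*w^2 + 41.0036*w + 12.9327)/(16.2409*w^4 + 18.2962*w^3 + 0.719899999999999*w^2 - 2.497*w + 0.3025)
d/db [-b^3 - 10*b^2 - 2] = b*(-3*b - 20)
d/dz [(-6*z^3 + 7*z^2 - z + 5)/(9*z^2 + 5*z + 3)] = 2*(-27*z^4 - 30*z^3 - 5*z^2 - 24*z - 14)/(81*z^4 + 90*z^3 + 79*z^2 + 30*z + 9)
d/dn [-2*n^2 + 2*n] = 2 - 4*n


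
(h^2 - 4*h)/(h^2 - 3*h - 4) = h/(h + 1)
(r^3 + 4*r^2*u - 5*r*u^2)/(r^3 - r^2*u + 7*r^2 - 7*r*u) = (r + 5*u)/(r + 7)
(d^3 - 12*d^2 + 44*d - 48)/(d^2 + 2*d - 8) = (d^2 - 10*d + 24)/(d + 4)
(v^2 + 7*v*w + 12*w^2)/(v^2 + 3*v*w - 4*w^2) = (v + 3*w)/(v - w)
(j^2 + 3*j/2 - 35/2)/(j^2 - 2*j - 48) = (-2*j^2 - 3*j + 35)/(2*(-j^2 + 2*j + 48))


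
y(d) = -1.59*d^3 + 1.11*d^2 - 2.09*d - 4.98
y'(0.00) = -2.09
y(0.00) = -4.98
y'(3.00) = -38.36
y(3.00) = -44.19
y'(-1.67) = -19.10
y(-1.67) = 9.01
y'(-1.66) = -18.92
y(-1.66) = 8.82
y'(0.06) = -1.97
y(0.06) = -5.10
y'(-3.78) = -78.64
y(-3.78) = 104.66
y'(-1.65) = -18.74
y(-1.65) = 8.63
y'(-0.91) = -8.06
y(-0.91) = -0.96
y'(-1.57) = -17.33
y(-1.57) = 7.19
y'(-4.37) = -102.88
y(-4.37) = 158.04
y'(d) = -4.77*d^2 + 2.22*d - 2.09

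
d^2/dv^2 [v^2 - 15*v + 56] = 2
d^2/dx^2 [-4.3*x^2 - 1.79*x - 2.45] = -8.60000000000000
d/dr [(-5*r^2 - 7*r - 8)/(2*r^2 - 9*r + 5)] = (59*r^2 - 18*r - 107)/(4*r^4 - 36*r^3 + 101*r^2 - 90*r + 25)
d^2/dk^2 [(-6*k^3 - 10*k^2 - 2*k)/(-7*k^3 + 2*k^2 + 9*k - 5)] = 4*(287*k^6 + 714*k^5 + 273*k^4 - 975*k^3 - 465*k^2 + 255*k + 170)/(343*k^9 - 294*k^8 - 1239*k^7 + 1483*k^6 + 1173*k^5 - 2316*k^4 + 336*k^3 + 1065*k^2 - 675*k + 125)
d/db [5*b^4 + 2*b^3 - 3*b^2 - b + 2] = 20*b^3 + 6*b^2 - 6*b - 1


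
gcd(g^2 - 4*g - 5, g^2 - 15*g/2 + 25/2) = g - 5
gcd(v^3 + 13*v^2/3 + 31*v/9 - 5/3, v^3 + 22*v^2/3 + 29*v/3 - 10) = v + 3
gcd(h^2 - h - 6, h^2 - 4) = h + 2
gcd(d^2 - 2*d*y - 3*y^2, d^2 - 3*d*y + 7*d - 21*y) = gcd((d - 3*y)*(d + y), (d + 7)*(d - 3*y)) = -d + 3*y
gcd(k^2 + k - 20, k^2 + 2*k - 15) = k + 5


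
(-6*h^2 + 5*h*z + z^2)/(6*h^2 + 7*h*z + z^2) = (-h + z)/(h + z)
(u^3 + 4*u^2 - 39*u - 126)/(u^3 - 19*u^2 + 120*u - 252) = (u^2 + 10*u + 21)/(u^2 - 13*u + 42)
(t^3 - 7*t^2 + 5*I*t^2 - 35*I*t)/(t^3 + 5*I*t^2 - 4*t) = (t^2 + t*(-7 + 5*I) - 35*I)/(t^2 + 5*I*t - 4)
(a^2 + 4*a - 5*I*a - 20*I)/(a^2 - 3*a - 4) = (a^2 + a*(4 - 5*I) - 20*I)/(a^2 - 3*a - 4)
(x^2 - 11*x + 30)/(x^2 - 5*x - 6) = (x - 5)/(x + 1)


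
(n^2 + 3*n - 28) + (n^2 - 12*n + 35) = 2*n^2 - 9*n + 7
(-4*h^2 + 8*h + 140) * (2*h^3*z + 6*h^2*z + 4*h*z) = -8*h^5*z - 8*h^4*z + 312*h^3*z + 872*h^2*z + 560*h*z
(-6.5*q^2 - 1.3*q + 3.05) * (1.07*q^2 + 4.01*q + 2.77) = -6.955*q^4 - 27.456*q^3 - 19.9545*q^2 + 8.6295*q + 8.4485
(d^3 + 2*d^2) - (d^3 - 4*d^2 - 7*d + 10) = 6*d^2 + 7*d - 10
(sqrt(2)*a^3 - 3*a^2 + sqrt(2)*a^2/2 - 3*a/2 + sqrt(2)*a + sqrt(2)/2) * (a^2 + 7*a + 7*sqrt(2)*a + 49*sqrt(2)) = sqrt(2)*a^5 + 15*sqrt(2)*a^4/2 + 11*a^4 - 33*sqrt(2)*a^3/2 + 165*a^3/2 - 150*sqrt(2)*a^2 + 105*a^2/2 - 70*sqrt(2)*a + 105*a + 49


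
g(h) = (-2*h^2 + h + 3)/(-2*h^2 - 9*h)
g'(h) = (1 - 4*h)/(-2*h^2 - 9*h) + (4*h + 9)*(-2*h^2 + h + 3)/(-2*h^2 - 9*h)^2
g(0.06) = -5.58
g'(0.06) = 92.82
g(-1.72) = -0.48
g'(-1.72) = 0.72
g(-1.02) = -0.01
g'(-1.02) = 0.71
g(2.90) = 0.25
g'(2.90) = 0.12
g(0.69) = -0.38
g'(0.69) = 0.87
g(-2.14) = -0.82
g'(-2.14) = 0.91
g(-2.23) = -0.91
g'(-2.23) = 0.97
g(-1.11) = -0.08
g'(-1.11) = 0.68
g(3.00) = 0.27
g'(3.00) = 0.12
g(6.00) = 0.50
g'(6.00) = 0.05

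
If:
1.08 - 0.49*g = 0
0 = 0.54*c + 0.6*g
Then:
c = -2.45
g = 2.20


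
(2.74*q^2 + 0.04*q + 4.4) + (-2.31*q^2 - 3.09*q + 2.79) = 0.43*q^2 - 3.05*q + 7.19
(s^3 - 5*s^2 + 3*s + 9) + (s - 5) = s^3 - 5*s^2 + 4*s + 4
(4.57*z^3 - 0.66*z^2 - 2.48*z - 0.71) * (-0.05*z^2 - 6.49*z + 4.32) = -0.2285*z^5 - 29.6263*z^4 + 24.1498*z^3 + 13.2795*z^2 - 6.1057*z - 3.0672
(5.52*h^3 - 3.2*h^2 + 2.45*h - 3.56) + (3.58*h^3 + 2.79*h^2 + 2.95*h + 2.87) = 9.1*h^3 - 0.41*h^2 + 5.4*h - 0.69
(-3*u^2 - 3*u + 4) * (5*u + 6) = -15*u^3 - 33*u^2 + 2*u + 24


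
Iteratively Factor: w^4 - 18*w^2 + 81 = (w + 3)*(w^3 - 3*w^2 - 9*w + 27) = (w - 3)*(w + 3)*(w^2 - 9) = (w - 3)*(w + 3)^2*(w - 3)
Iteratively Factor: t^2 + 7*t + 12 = (t + 3)*(t + 4)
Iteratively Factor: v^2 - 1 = (v + 1)*(v - 1)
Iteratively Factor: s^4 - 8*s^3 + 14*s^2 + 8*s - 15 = (s - 3)*(s^3 - 5*s^2 - s + 5) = (s - 5)*(s - 3)*(s^2 - 1) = (s - 5)*(s - 3)*(s + 1)*(s - 1)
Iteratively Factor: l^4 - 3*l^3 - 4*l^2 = (l - 4)*(l^3 + l^2) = (l - 4)*(l + 1)*(l^2) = l*(l - 4)*(l + 1)*(l)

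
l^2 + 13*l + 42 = (l + 6)*(l + 7)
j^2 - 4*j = j*(j - 4)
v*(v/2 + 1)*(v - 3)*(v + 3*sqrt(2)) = v^4/2 - v^3/2 + 3*sqrt(2)*v^3/2 - 3*v^2 - 3*sqrt(2)*v^2/2 - 9*sqrt(2)*v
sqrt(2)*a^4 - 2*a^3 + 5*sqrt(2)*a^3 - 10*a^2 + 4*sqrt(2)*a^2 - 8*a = a*(a + 4)*(a - sqrt(2))*(sqrt(2)*a + sqrt(2))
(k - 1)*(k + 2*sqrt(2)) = k^2 - k + 2*sqrt(2)*k - 2*sqrt(2)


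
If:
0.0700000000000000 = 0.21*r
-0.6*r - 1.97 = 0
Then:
No Solution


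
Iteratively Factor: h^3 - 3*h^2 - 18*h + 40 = (h + 4)*(h^2 - 7*h + 10) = (h - 5)*(h + 4)*(h - 2)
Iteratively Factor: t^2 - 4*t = (t - 4)*(t)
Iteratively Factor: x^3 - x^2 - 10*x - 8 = (x + 2)*(x^2 - 3*x - 4) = (x - 4)*(x + 2)*(x + 1)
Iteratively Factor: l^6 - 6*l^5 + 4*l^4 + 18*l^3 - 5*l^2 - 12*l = (l + 1)*(l^5 - 7*l^4 + 11*l^3 + 7*l^2 - 12*l) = (l + 1)^2*(l^4 - 8*l^3 + 19*l^2 - 12*l) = (l - 3)*(l + 1)^2*(l^3 - 5*l^2 + 4*l) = (l - 4)*(l - 3)*(l + 1)^2*(l^2 - l) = (l - 4)*(l - 3)*(l - 1)*(l + 1)^2*(l)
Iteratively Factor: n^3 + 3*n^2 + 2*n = (n)*(n^2 + 3*n + 2) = n*(n + 2)*(n + 1)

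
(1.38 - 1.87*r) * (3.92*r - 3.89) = -7.3304*r^2 + 12.6839*r - 5.3682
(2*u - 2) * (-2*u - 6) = -4*u^2 - 8*u + 12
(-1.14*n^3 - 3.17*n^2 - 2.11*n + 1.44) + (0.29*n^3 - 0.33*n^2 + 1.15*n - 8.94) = -0.85*n^3 - 3.5*n^2 - 0.96*n - 7.5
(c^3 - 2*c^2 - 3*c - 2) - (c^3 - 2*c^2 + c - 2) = -4*c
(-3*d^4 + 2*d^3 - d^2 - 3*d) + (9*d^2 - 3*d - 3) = -3*d^4 + 2*d^3 + 8*d^2 - 6*d - 3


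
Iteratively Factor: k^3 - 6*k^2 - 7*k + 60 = (k - 4)*(k^2 - 2*k - 15) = (k - 5)*(k - 4)*(k + 3)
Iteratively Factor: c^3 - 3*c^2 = (c - 3)*(c^2) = c*(c - 3)*(c)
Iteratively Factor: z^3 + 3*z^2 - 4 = (z - 1)*(z^2 + 4*z + 4) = (z - 1)*(z + 2)*(z + 2)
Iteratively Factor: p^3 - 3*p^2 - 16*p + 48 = (p - 3)*(p^2 - 16) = (p - 3)*(p + 4)*(p - 4)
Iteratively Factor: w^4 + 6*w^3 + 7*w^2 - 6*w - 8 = (w + 2)*(w^3 + 4*w^2 - w - 4) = (w - 1)*(w + 2)*(w^2 + 5*w + 4) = (w - 1)*(w + 1)*(w + 2)*(w + 4)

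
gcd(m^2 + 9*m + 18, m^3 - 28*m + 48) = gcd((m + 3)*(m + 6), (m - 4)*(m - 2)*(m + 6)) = m + 6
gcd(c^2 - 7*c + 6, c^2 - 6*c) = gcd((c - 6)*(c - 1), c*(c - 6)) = c - 6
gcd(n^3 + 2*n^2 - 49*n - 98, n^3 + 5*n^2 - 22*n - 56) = n^2 + 9*n + 14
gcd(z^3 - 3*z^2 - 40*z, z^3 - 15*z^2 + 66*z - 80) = z - 8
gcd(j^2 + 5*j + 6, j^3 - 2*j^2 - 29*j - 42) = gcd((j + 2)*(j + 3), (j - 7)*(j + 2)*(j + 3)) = j^2 + 5*j + 6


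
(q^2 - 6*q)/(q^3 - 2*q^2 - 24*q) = 1/(q + 4)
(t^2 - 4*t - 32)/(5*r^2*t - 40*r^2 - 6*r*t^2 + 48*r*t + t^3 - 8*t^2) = (t + 4)/(5*r^2 - 6*r*t + t^2)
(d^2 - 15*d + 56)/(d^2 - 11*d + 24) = (d - 7)/(d - 3)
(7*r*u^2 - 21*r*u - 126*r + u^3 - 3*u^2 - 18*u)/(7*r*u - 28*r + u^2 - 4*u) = (u^2 - 3*u - 18)/(u - 4)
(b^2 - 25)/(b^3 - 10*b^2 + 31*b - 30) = (b + 5)/(b^2 - 5*b + 6)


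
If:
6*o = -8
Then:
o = -4/3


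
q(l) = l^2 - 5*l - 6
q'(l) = 2*l - 5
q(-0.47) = -3.43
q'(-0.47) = -5.94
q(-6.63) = 71.11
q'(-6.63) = -18.26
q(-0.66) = -2.26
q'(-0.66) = -6.32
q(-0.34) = -4.18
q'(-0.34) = -5.68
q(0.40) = -7.84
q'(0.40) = -4.20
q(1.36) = -10.95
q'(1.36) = -2.28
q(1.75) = -11.69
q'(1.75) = -1.50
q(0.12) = -6.59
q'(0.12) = -4.76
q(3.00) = -12.00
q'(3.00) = 1.00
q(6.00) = 0.00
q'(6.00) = 7.00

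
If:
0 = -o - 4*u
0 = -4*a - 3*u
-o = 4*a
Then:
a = 0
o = 0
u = 0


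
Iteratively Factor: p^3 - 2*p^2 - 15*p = (p + 3)*(p^2 - 5*p) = (p - 5)*(p + 3)*(p)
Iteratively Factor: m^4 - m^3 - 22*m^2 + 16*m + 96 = (m - 4)*(m^3 + 3*m^2 - 10*m - 24) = (m - 4)*(m - 3)*(m^2 + 6*m + 8) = (m - 4)*(m - 3)*(m + 2)*(m + 4)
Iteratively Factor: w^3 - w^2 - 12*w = (w + 3)*(w^2 - 4*w) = (w - 4)*(w + 3)*(w)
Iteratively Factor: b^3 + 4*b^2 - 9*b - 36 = (b - 3)*(b^2 + 7*b + 12) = (b - 3)*(b + 4)*(b + 3)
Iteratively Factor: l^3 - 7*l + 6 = (l - 2)*(l^2 + 2*l - 3) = (l - 2)*(l - 1)*(l + 3)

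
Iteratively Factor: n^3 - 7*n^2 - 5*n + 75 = (n + 3)*(n^2 - 10*n + 25) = (n - 5)*(n + 3)*(n - 5)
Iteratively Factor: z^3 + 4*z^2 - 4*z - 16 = (z + 2)*(z^2 + 2*z - 8) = (z - 2)*(z + 2)*(z + 4)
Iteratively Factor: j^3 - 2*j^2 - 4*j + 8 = (j - 2)*(j^2 - 4) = (j - 2)*(j + 2)*(j - 2)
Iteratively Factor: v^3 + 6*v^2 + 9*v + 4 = (v + 1)*(v^2 + 5*v + 4) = (v + 1)*(v + 4)*(v + 1)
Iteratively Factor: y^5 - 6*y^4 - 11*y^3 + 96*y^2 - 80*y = (y - 1)*(y^4 - 5*y^3 - 16*y^2 + 80*y) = (y - 5)*(y - 1)*(y^3 - 16*y) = y*(y - 5)*(y - 1)*(y^2 - 16) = y*(y - 5)*(y - 1)*(y + 4)*(y - 4)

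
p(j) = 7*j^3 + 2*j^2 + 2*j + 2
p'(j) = 21*j^2 + 4*j + 2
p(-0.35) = 1.24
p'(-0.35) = 3.17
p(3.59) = 358.83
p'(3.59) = 287.01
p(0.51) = 4.47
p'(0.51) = 9.50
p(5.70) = 1374.73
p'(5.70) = 707.09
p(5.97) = 1574.66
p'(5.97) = 774.34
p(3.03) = 221.15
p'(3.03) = 206.92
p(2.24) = 95.19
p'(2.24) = 116.33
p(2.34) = 107.32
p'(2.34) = 126.35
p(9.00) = 5285.00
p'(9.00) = 1739.00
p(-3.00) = -175.00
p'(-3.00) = 179.00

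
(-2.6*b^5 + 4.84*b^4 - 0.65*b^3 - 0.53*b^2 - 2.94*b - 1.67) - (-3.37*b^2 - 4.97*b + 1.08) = -2.6*b^5 + 4.84*b^4 - 0.65*b^3 + 2.84*b^2 + 2.03*b - 2.75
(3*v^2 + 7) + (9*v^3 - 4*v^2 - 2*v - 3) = 9*v^3 - v^2 - 2*v + 4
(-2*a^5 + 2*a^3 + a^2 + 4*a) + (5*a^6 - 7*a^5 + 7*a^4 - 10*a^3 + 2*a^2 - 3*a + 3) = 5*a^6 - 9*a^5 + 7*a^4 - 8*a^3 + 3*a^2 + a + 3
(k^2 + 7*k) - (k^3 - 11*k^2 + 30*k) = -k^3 + 12*k^2 - 23*k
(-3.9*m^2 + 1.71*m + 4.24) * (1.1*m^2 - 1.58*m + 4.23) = -4.29*m^4 + 8.043*m^3 - 14.5348*m^2 + 0.5341*m + 17.9352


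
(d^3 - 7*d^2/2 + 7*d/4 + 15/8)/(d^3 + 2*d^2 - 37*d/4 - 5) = (d - 3/2)/(d + 4)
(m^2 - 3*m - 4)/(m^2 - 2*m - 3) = (m - 4)/(m - 3)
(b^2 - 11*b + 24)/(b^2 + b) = (b^2 - 11*b + 24)/(b*(b + 1))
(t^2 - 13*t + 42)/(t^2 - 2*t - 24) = (t - 7)/(t + 4)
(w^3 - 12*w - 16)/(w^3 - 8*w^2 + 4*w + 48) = (w + 2)/(w - 6)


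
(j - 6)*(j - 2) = j^2 - 8*j + 12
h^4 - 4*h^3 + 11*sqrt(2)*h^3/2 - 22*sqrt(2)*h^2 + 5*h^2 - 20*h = h*(h - 4)*(h + sqrt(2)/2)*(h + 5*sqrt(2))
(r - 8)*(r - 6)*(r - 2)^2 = r^4 - 18*r^3 + 108*r^2 - 248*r + 192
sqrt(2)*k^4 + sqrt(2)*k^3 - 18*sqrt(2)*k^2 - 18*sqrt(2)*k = k*(k - 3*sqrt(2))*(k + 3*sqrt(2))*(sqrt(2)*k + sqrt(2))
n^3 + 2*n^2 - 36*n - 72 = (n - 6)*(n + 2)*(n + 6)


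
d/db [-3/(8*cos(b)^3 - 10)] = -18*sin(b)*cos(b)^2/(4*cos(b)^3 - 5)^2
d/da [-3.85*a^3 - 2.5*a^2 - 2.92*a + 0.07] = -11.55*a^2 - 5.0*a - 2.92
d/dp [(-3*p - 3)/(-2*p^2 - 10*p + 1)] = 3*(2*p^2 + 10*p - 2*(p + 1)*(2*p + 5) - 1)/(2*p^2 + 10*p - 1)^2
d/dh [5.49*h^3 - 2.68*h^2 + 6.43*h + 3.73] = 16.47*h^2 - 5.36*h + 6.43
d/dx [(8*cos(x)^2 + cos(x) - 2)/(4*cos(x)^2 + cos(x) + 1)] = (4*sin(x)^2 - 32*cos(x) - 7)*sin(x)/(-4*sin(x)^2 + cos(x) + 5)^2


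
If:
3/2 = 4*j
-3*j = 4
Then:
No Solution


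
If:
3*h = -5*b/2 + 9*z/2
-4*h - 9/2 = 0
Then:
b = 9*z/5 + 27/20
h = -9/8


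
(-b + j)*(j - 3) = -b*j + 3*b + j^2 - 3*j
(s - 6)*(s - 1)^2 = s^3 - 8*s^2 + 13*s - 6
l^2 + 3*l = l*(l + 3)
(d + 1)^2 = d^2 + 2*d + 1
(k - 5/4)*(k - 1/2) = k^2 - 7*k/4 + 5/8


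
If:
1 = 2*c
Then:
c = 1/2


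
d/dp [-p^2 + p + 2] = 1 - 2*p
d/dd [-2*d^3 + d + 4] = 1 - 6*d^2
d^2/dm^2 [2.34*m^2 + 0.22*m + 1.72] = 4.68000000000000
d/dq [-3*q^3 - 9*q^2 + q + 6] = -9*q^2 - 18*q + 1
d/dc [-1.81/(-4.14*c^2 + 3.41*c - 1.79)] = (6.1721 - 14.9868*c)/(4.14*c^2 - 3.41*c + 1.79)^2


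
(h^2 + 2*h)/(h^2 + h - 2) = h/(h - 1)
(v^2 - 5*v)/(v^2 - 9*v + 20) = v/(v - 4)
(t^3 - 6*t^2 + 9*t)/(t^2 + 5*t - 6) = t*(t^2 - 6*t + 9)/(t^2 + 5*t - 6)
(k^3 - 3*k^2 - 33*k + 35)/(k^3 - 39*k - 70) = (k - 1)/(k + 2)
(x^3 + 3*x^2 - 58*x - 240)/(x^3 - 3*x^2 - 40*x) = (x + 6)/x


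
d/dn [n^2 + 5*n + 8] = 2*n + 5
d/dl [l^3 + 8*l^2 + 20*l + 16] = 3*l^2 + 16*l + 20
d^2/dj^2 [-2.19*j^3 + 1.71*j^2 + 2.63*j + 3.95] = 3.42 - 13.14*j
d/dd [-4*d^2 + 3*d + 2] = 3 - 8*d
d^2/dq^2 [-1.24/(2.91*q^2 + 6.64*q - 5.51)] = (21.000888*q^2 + 47.919552*q - 1.24*(5.82*q + 6.64)*(11.64*q + 13.28) - 39.764568)/(2.91*q^2 + 6.64*q - 5.51)^3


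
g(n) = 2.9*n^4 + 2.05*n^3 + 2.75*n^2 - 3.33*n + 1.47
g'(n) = 11.6*n^3 + 6.15*n^2 + 5.5*n - 3.33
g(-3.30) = 312.65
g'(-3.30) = -371.38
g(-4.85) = 1453.03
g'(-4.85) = -1208.72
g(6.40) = 5495.59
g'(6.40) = 3324.64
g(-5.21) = 1940.28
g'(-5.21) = -1505.53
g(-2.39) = 91.77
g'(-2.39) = -139.71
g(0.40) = 0.78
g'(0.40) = 0.60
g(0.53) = 1.01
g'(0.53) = 3.04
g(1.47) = 22.57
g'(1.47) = 54.89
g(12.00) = 64034.31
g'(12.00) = 20993.07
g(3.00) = 306.48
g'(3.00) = 381.72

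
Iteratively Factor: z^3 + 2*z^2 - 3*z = (z + 3)*(z^2 - z) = (z - 1)*(z + 3)*(z)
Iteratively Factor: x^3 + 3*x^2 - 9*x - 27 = (x + 3)*(x^2 - 9) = (x + 3)^2*(x - 3)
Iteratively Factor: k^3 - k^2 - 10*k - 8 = (k + 2)*(k^2 - 3*k - 4) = (k - 4)*(k + 2)*(k + 1)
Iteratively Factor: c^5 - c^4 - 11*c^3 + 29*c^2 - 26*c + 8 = (c - 1)*(c^4 - 11*c^2 + 18*c - 8) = (c - 2)*(c - 1)*(c^3 + 2*c^2 - 7*c + 4) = (c - 2)*(c - 1)^2*(c^2 + 3*c - 4) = (c - 2)*(c - 1)^2*(c + 4)*(c - 1)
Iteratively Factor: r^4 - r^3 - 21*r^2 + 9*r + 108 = (r - 3)*(r^3 + 2*r^2 - 15*r - 36) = (r - 3)*(r + 3)*(r^2 - r - 12) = (r - 3)*(r + 3)^2*(r - 4)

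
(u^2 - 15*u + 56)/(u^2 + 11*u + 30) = (u^2 - 15*u + 56)/(u^2 + 11*u + 30)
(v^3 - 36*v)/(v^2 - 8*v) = (v^2 - 36)/(v - 8)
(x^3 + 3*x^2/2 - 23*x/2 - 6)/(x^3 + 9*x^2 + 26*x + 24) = (2*x^2 - 5*x - 3)/(2*(x^2 + 5*x + 6))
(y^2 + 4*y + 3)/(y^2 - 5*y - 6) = (y + 3)/(y - 6)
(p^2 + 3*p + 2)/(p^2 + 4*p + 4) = (p + 1)/(p + 2)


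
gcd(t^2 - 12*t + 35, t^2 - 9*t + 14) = t - 7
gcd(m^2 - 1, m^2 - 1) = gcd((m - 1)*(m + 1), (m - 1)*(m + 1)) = m^2 - 1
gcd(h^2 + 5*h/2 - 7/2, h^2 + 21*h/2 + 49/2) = h + 7/2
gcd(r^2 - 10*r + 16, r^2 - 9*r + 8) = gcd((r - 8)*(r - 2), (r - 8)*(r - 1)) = r - 8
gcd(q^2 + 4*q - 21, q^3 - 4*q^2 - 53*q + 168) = q^2 + 4*q - 21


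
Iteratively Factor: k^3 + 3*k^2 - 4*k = (k - 1)*(k^2 + 4*k) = k*(k - 1)*(k + 4)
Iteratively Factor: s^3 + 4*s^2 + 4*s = (s + 2)*(s^2 + 2*s) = (s + 2)^2*(s)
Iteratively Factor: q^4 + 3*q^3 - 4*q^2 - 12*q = (q - 2)*(q^3 + 5*q^2 + 6*q) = q*(q - 2)*(q^2 + 5*q + 6) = q*(q - 2)*(q + 3)*(q + 2)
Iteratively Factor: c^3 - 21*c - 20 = (c - 5)*(c^2 + 5*c + 4) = (c - 5)*(c + 1)*(c + 4)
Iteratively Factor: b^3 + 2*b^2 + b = (b + 1)*(b^2 + b) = b*(b + 1)*(b + 1)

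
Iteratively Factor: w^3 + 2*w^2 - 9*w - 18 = (w + 2)*(w^2 - 9) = (w + 2)*(w + 3)*(w - 3)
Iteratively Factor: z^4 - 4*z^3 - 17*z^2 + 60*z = (z - 3)*(z^3 - z^2 - 20*z) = z*(z - 3)*(z^2 - z - 20) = z*(z - 5)*(z - 3)*(z + 4)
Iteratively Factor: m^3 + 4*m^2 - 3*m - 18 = (m + 3)*(m^2 + m - 6) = (m - 2)*(m + 3)*(m + 3)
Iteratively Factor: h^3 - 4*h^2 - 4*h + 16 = (h + 2)*(h^2 - 6*h + 8) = (h - 2)*(h + 2)*(h - 4)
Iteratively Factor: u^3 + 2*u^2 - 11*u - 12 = (u - 3)*(u^2 + 5*u + 4) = (u - 3)*(u + 4)*(u + 1)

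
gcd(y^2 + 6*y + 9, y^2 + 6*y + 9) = y^2 + 6*y + 9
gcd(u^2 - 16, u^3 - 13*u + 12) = u + 4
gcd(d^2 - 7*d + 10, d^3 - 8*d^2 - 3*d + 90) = d - 5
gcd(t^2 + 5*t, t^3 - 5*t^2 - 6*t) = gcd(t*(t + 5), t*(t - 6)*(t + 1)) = t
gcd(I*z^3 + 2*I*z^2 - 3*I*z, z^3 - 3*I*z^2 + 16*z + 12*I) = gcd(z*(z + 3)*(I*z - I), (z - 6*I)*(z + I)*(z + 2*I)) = 1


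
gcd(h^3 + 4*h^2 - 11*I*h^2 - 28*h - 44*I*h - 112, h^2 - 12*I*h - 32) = h - 4*I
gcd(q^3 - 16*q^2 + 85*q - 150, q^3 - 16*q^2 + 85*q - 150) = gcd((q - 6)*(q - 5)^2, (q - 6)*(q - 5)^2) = q^3 - 16*q^2 + 85*q - 150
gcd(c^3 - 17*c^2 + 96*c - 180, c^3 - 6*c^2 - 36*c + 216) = c^2 - 12*c + 36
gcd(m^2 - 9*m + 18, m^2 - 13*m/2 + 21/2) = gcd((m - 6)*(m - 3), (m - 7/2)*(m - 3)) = m - 3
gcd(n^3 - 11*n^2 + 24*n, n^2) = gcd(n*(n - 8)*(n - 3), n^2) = n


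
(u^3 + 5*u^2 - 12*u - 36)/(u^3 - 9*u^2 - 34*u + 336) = (u^2 - u - 6)/(u^2 - 15*u + 56)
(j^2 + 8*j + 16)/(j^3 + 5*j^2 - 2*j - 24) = (j + 4)/(j^2 + j - 6)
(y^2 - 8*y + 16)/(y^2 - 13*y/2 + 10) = 2*(y - 4)/(2*y - 5)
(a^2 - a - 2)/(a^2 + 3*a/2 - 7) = 2*(a + 1)/(2*a + 7)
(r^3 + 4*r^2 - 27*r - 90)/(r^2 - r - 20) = (r^2 + 9*r + 18)/(r + 4)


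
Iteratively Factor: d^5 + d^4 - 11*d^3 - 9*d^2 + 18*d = (d + 2)*(d^4 - d^3 - 9*d^2 + 9*d) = (d + 2)*(d + 3)*(d^3 - 4*d^2 + 3*d) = (d - 1)*(d + 2)*(d + 3)*(d^2 - 3*d) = d*(d - 1)*(d + 2)*(d + 3)*(d - 3)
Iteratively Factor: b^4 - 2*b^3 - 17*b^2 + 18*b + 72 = (b + 3)*(b^3 - 5*b^2 - 2*b + 24) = (b - 4)*(b + 3)*(b^2 - b - 6) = (b - 4)*(b + 2)*(b + 3)*(b - 3)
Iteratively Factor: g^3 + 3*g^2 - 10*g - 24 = (g + 4)*(g^2 - g - 6) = (g - 3)*(g + 4)*(g + 2)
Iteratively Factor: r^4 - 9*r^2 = (r)*(r^3 - 9*r) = r*(r - 3)*(r^2 + 3*r) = r*(r - 3)*(r + 3)*(r)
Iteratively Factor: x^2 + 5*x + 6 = (x + 2)*(x + 3)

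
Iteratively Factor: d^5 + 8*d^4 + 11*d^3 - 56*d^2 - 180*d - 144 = (d - 3)*(d^4 + 11*d^3 + 44*d^2 + 76*d + 48) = (d - 3)*(d + 4)*(d^3 + 7*d^2 + 16*d + 12) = (d - 3)*(d + 2)*(d + 4)*(d^2 + 5*d + 6) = (d - 3)*(d + 2)^2*(d + 4)*(d + 3)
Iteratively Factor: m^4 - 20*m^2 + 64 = (m - 2)*(m^3 + 2*m^2 - 16*m - 32) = (m - 2)*(m + 2)*(m^2 - 16) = (m - 2)*(m + 2)*(m + 4)*(m - 4)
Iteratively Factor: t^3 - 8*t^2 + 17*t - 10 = (t - 1)*(t^2 - 7*t + 10) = (t - 5)*(t - 1)*(t - 2)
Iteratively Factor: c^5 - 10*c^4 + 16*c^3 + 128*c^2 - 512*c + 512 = (c + 4)*(c^4 - 14*c^3 + 72*c^2 - 160*c + 128) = (c - 2)*(c + 4)*(c^3 - 12*c^2 + 48*c - 64) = (c - 4)*(c - 2)*(c + 4)*(c^2 - 8*c + 16) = (c - 4)^2*(c - 2)*(c + 4)*(c - 4)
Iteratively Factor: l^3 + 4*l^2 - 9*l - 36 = (l + 3)*(l^2 + l - 12) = (l + 3)*(l + 4)*(l - 3)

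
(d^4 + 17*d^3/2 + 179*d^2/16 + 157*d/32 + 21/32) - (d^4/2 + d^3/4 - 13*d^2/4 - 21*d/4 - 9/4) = d^4/2 + 33*d^3/4 + 231*d^2/16 + 325*d/32 + 93/32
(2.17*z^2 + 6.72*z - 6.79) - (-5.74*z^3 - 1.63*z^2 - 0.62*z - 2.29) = 5.74*z^3 + 3.8*z^2 + 7.34*z - 4.5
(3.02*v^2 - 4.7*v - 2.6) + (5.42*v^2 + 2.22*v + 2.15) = 8.44*v^2 - 2.48*v - 0.45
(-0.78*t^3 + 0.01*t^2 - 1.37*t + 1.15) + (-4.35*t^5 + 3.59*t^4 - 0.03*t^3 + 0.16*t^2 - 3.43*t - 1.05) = -4.35*t^5 + 3.59*t^4 - 0.81*t^3 + 0.17*t^2 - 4.8*t + 0.0999999999999999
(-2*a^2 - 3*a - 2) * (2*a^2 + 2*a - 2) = -4*a^4 - 10*a^3 - 6*a^2 + 2*a + 4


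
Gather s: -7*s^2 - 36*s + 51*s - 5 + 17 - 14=-7*s^2 + 15*s - 2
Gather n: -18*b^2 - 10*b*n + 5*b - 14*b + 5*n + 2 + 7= -18*b^2 - 9*b + n*(5 - 10*b) + 9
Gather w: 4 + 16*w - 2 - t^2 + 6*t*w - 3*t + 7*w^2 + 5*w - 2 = -t^2 - 3*t + 7*w^2 + w*(6*t + 21)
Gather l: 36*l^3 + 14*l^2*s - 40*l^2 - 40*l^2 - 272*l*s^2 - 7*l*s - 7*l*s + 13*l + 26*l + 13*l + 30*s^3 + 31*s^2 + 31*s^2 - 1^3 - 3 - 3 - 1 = 36*l^3 + l^2*(14*s - 80) + l*(-272*s^2 - 14*s + 52) + 30*s^3 + 62*s^2 - 8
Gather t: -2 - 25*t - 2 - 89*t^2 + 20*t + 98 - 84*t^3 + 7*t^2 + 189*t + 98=-84*t^3 - 82*t^2 + 184*t + 192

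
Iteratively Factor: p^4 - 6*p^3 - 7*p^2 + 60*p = (p + 3)*(p^3 - 9*p^2 + 20*p) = (p - 4)*(p + 3)*(p^2 - 5*p) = p*(p - 4)*(p + 3)*(p - 5)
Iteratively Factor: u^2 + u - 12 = (u - 3)*(u + 4)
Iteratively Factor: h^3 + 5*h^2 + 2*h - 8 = (h + 4)*(h^2 + h - 2) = (h + 2)*(h + 4)*(h - 1)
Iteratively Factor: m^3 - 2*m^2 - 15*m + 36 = (m - 3)*(m^2 + m - 12) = (m - 3)*(m + 4)*(m - 3)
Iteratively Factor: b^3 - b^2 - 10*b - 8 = (b - 4)*(b^2 + 3*b + 2) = (b - 4)*(b + 2)*(b + 1)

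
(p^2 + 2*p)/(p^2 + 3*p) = (p + 2)/(p + 3)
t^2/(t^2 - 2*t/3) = 3*t/(3*t - 2)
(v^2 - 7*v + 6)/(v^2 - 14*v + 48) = (v - 1)/(v - 8)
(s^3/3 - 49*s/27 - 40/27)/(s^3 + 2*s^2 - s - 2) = (s^2/3 - s/3 - 40/27)/(s^2 + s - 2)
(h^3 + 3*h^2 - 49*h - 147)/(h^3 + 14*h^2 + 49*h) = (h^2 - 4*h - 21)/(h*(h + 7))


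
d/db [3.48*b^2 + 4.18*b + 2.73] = 6.96*b + 4.18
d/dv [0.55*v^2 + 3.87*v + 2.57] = 1.1*v + 3.87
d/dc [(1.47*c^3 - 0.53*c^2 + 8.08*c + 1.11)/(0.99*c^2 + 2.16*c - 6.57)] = (1.4553*c^4 + 6.3504*c^3 - 38.1177*c^2 + 4.7664*c - 55.4832)/(0.9801*c^4 + 4.2768*c^3 - 8.343*c^2 - 28.3824*c + 43.1649)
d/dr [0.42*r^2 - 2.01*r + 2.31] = 0.84*r - 2.01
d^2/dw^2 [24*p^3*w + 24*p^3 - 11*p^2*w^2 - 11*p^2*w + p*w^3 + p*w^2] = 2*p*(-11*p + 3*w + 1)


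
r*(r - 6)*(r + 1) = r^3 - 5*r^2 - 6*r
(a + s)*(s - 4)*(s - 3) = a*s^2 - 7*a*s + 12*a + s^3 - 7*s^2 + 12*s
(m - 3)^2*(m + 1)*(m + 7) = m^4 + 2*m^3 - 32*m^2 + 30*m + 63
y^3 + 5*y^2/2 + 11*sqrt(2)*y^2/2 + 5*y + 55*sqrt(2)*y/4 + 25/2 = (y + 5/2)*(y + sqrt(2)/2)*(y + 5*sqrt(2))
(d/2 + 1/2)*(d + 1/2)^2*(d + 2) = d^4/2 + 2*d^3 + 21*d^2/8 + 11*d/8 + 1/4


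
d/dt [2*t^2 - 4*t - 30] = 4*t - 4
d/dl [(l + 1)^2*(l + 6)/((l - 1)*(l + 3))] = (l^4 + 4*l^3 - 6*l^2 - 60*l - 51)/(l^4 + 4*l^3 - 2*l^2 - 12*l + 9)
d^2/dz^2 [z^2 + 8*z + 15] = 2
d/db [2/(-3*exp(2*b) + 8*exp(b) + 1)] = (12*exp(b) - 16)*exp(b)/(-3*exp(2*b) + 8*exp(b) + 1)^2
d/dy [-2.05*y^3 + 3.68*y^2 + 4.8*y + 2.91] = -6.15*y^2 + 7.36*y + 4.8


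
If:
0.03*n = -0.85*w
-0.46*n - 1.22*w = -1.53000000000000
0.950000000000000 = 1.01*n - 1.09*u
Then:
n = 3.67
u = 2.53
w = -0.13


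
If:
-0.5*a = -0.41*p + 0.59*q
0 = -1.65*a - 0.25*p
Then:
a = -0.184029943855271*q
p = 1.21459762944479*q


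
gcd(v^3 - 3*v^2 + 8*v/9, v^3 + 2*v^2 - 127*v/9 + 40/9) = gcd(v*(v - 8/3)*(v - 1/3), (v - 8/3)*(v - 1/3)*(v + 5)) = v^2 - 3*v + 8/9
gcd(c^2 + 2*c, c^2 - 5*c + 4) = 1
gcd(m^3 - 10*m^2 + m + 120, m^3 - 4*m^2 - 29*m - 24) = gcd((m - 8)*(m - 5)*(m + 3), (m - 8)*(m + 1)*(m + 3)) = m^2 - 5*m - 24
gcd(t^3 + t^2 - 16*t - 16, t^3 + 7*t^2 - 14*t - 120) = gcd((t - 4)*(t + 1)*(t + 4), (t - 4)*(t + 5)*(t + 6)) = t - 4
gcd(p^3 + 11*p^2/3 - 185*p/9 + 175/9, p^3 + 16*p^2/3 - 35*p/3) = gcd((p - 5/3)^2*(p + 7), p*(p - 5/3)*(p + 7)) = p^2 + 16*p/3 - 35/3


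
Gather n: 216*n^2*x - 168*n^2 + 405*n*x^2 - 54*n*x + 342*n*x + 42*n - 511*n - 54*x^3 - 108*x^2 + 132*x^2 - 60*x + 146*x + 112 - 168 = n^2*(216*x - 168) + n*(405*x^2 + 288*x - 469) - 54*x^3 + 24*x^2 + 86*x - 56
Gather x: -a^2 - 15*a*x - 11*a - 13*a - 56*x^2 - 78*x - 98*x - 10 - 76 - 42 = -a^2 - 24*a - 56*x^2 + x*(-15*a - 176) - 128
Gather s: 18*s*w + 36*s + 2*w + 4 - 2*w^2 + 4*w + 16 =s*(18*w + 36) - 2*w^2 + 6*w + 20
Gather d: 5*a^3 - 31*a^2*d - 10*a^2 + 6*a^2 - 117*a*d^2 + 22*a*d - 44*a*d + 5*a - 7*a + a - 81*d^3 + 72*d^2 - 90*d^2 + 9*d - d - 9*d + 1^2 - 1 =5*a^3 - 4*a^2 - a - 81*d^3 + d^2*(-117*a - 18) + d*(-31*a^2 - 22*a - 1)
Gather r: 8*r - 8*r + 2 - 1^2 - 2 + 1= 0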